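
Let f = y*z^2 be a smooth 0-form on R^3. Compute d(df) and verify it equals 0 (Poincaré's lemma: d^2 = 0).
d(df) = 0

Step 1: df = sum_i (∂f/∂x_i) dx_i = (0) dx + (z^2) dy + (2*y*z) dz.
Step 2: Apply d again. Using the 1-form formula, the coefficient of dx ∧ dy in d(df) is ∂^2 f/∂x ∂y - ∂^2 f/∂y ∂x = (0) - (0) = 0 (equality of mixed partials for smooth f).
Similarly for dx ∧ dz and dy ∧ dz — all coefficients vanish. So d(df) = 0.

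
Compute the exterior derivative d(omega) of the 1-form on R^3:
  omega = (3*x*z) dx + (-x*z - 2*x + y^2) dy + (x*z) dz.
d(omega) = (-z - 2) dx ∧ dy + (-3*x + z) dx ∧ dz + (x) dy ∧ dz

For a 1-form omega = sum_i f_i dx_i, the exterior derivative is
  d(omega) = sum_{i < j} (∂f_j/∂x_i - ∂f_i/∂x_j) dx_i ∧ dx_j.
  coefficient of dx ∧ dy: ∂f_2/∂x - ∂f_1/∂y = ∂(-x*z - 2*x + y^2)/∂x - ∂(3*x*z)/∂y = -z - 2
  coefficient of dx ∧ dz: ∂f_3/∂x - ∂f_1/∂z = ∂(x*z)/∂x - ∂(3*x*z)/∂z = -3*x + z
  coefficient of dy ∧ dz: ∂f_3/∂y - ∂f_2/∂z = ∂(x*z)/∂y - ∂(-x*z - 2*x + y^2)/∂z = x
Assembling: d(omega) = (-z - 2) dx ∧ dy + (-3*x + z) dx ∧ dz + (x) dy ∧ dz.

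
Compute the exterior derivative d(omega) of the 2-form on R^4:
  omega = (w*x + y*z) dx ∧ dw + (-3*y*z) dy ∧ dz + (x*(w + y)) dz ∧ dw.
d(omega) = (-z) dx ∧ dy ∧ dw + (w) dx ∧ dz ∧ dw + (x) dy ∧ dz ∧ dw

For a 2-form omega = sum_{i<j} g_{ij} dx_i ∧ dx_j, the exterior derivative is
  d(omega) = sum_{i<j} d(g_{ij}) ∧ dx_i ∧ dx_j = sum_{i<j, k} (∂g_{ij}/∂x_k) dx_k ∧ dx_i ∧ dx_j.
Expand each term, using dx_k ∧ dx_i ∧ dx_j = sgn(permutation) dx_{(a)} ∧ dx_{(b)} ∧ dx_{(c)} with (a < b < c) sorted:
  d(w*x + y*z) includes (∂/∂y)(w*x + y*z) dy = (z) dy, which multiplied by dx ∧ dw gives (-z) dx ∧ dy ∧ dw
  d(w*x + y*z) includes (∂/∂z)(w*x + y*z) dz = (y) dz, which multiplied by dx ∧ dw gives (-y) dx ∧ dz ∧ dw
  d(x*(w + y)) includes (∂/∂x)(x*(w + y)) dx = (w + y) dx, which multiplied by dz ∧ dw gives (w + y) dx ∧ dz ∧ dw
  d(x*(w + y)) includes (∂/∂y)(x*(w + y)) dy = (x) dy, which multiplied by dz ∧ dw gives (x) dy ∧ dz ∧ dw
Collecting like 3-forms: d(omega) = (-z) dx ∧ dy ∧ dw + (w) dx ∧ dz ∧ dw + (x) dy ∧ dz ∧ dw.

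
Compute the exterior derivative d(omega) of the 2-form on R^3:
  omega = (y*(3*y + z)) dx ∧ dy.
d(omega) = (y) dx ∧ dy ∧ dz

For a 2-form omega = sum_{i<j} g_{ij} dx_i ∧ dx_j, the exterior derivative is
  d(omega) = sum_{i<j} d(g_{ij}) ∧ dx_i ∧ dx_j = sum_{i<j, k} (∂g_{ij}/∂x_k) dx_k ∧ dx_i ∧ dx_j.
Expand each term, using dx_k ∧ dx_i ∧ dx_j = sgn(permutation) dx_{(a)} ∧ dx_{(b)} ∧ dx_{(c)} with (a < b < c) sorted:
  d(y*(3*y + z)) includes (∂/∂z)(y*(3*y + z)) dz = (y) dz, which multiplied by dx ∧ dy gives (y) dx ∧ dy ∧ dz
Collecting like 3-forms: d(omega) = (y) dx ∧ dy ∧ dz.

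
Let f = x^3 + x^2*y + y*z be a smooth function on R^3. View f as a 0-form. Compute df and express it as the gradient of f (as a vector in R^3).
df = (x*(3*x + 2*y)) dx + (x^2 + z) dy + (y) dz; grad f = (x*(3*x + 2*y), x^2 + z, y)

For a 0-form f, d f = (∂f/∂x) dx + (∂f/∂y) dy + (∂f/∂z) dz. The components of the vector representation are exactly the entries of grad f in Cartesian coordinates:
  ∂f/∂x = x*(3*x + 2*y)
  ∂f/∂y = x^2 + z
  ∂f/∂z = y.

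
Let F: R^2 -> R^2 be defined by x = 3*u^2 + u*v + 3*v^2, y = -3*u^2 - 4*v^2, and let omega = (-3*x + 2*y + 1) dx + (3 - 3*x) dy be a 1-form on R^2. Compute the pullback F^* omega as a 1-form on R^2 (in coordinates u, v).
F^* omega = (-36*u^3 - 15*u^2*v - 51*u*v^2 - 12*u - 17*v^3 + v) du + (-15*u^3 - 21*u^2*v - 11*u*v^2 + u - 30*v^3 - 18*v) dv

Using F^*(f dg) = (f ∘ F) d(g ∘ F), substitute each coordinate x_i by F_i(u, v) in f_i, and replace dx_i by d F_i = (∂F_i/∂u) du + (∂F_i/∂v) dv.
  For the x component: f_1(F) = -15*u^2 - 3*u*v - 17*v^2 + 1; d F_1 = (6*u + v) du + (u + 6*v) dv
  For the y component: f_2(F) = -9*u^2 - 3*u*v - 9*v^2 + 3; d F_2 = (-6*u) du + (-8*v) dv
Combining and collecting du, dv coefficients:
  coeff of du: -36*u^3 - 15*u^2*v - 51*u*v^2 - 12*u - 17*v^3 + v
  coeff of dv: -15*u^3 - 21*u^2*v - 11*u*v^2 + u - 30*v^3 - 18*v
F^* omega = (-36*u^3 - 15*u^2*v - 51*u*v^2 - 12*u - 17*v^3 + v) du + (-15*u^3 - 21*u^2*v - 11*u*v^2 + u - 30*v^3 - 18*v) dv.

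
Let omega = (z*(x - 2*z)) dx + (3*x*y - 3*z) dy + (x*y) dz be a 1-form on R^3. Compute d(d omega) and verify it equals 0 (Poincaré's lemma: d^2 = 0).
d(d omega) = 0

Step 1: d omega = sum_{i<j} (∂f_j/∂x_i - ∂f_i/∂x_j) dx_i ∧ dx_j:
  coeff of dx ∧ dy: 3*y
  coeff of dx ∧ dz: -x + y + 4*z
  coeff of dy ∧ dz: x + 3
Step 2: Apply d again to each 2-form coefficient. The only possible 3-form in R^3 is dx ∧ dy ∧ dz, with coefficient
  ∂(coeff of dy∧dz)/∂x - ∂(coeff of dx∧dz)/∂y + ∂(coeff of dx∧dy)/∂z
  = ∂/∂x (x + 3) - ∂/∂y (-x + y + 4*z) + ∂/∂z (3*y).
Each of these terms simplifies to sums of mixed partials that cancel in pairs. The result is 0 (by equality of mixed partials for smooth functions — Schwarz / Clairaut).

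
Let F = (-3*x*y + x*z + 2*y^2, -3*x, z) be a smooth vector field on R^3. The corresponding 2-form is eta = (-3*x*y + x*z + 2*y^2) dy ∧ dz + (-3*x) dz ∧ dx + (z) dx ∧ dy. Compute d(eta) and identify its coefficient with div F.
d(eta) = (-3*y + z + 1) dx ∧ dy ∧ dz; div F = -3*y + z + 1

For a 2-form in R^3 of the form above, applying d gives a 3-form with coefficient ∂P/∂x + ∂Q/∂y + ∂R/∂z:
  ∂P/∂x = -3*y + z
  ∂Q/∂y = 0
  ∂R/∂z = 1
Sum = -3*y + z + 1, which is exactly div F.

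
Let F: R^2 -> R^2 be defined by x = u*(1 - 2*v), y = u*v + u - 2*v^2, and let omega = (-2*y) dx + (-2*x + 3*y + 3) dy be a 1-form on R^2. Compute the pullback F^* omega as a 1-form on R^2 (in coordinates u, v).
F^* omega = (11*u*v^2 + 10*u*v - u - 14*v^3 - 2*v^2 + 3*v + 3) du + (11*u^2*v + 5*u^2 - 42*u*v^2 - 4*u*v + 3*u + 24*v^3 - 12*v) dv

Using F^*(f dg) = (f ∘ F) d(g ∘ F), substitute each coordinate x_i by F_i(u, v) in f_i, and replace dx_i by d F_i = (∂F_i/∂u) du + (∂F_i/∂v) dv.
  For the x component: f_1(F) = -2*u*v - 2*u + 4*v^2; d F_1 = (1 - 2*v) du + (-2*u) dv
  For the y component: f_2(F) = 7*u*v + u - 6*v^2 + 3; d F_2 = (v + 1) du + (u - 4*v) dv
Combining and collecting du, dv coefficients:
  coeff of du: 11*u*v^2 + 10*u*v - u - 14*v^3 - 2*v^2 + 3*v + 3
  coeff of dv: 11*u^2*v + 5*u^2 - 42*u*v^2 - 4*u*v + 3*u + 24*v^3 - 12*v
F^* omega = (11*u*v^2 + 10*u*v - u - 14*v^3 - 2*v^2 + 3*v + 3) du + (11*u^2*v + 5*u^2 - 42*u*v^2 - 4*u*v + 3*u + 24*v^3 - 12*v) dv.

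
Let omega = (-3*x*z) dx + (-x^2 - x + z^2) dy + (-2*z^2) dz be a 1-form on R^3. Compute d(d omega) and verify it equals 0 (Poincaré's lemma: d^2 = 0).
d(d omega) = 0

Step 1: d omega = sum_{i<j} (∂f_j/∂x_i - ∂f_i/∂x_j) dx_i ∧ dx_j:
  coeff of dx ∧ dy: -2*x - 1
  coeff of dx ∧ dz: 3*x
  coeff of dy ∧ dz: -2*z
Step 2: Apply d again to each 2-form coefficient. The only possible 3-form in R^3 is dx ∧ dy ∧ dz, with coefficient
  ∂(coeff of dy∧dz)/∂x - ∂(coeff of dx∧dz)/∂y + ∂(coeff of dx∧dy)/∂z
  = ∂/∂x (-2*z) - ∂/∂y (3*x) + ∂/∂z (-2*x - 1).
Each of these terms simplifies to sums of mixed partials that cancel in pairs. The result is 0 (by equality of mixed partials for smooth functions — Schwarz / Clairaut).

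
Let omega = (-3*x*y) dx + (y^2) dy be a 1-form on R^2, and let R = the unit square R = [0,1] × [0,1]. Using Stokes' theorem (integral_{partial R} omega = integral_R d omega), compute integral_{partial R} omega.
integral_(partial R) omega = 3/2

Stokes: integral_partial_R omega = integral_R d omega with d omega = (∂Q/∂x - ∂P/∂y) dx ∧ dy.
  ∂Q/∂x = 0
  ∂P/∂y = -3*x
  integrand = ∂Q/∂x - ∂P/∂y = 3*x.
Integrating over R: integral_0^1 integral_0^1 (3*x) dx dy = 3/2.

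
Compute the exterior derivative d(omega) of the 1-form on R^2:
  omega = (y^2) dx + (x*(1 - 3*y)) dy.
d(omega) = (1 - 5*y) dx ∧ dy

For a 1-form omega = sum_i f_i dx_i, the exterior derivative is
  d(omega) = sum_{i < j} (∂f_j/∂x_i - ∂f_i/∂x_j) dx_i ∧ dx_j.
  coefficient of dx ∧ dy: ∂f_2/∂x - ∂f_1/∂y = ∂(x*(1 - 3*y))/∂x - ∂(y^2)/∂y = 1 - 5*y
Assembling: d(omega) = (1 - 5*y) dx ∧ dy.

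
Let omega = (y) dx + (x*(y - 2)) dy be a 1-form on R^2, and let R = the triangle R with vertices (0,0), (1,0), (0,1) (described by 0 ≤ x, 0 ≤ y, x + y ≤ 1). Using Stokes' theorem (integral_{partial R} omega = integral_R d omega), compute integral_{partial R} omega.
integral_(partial R) omega = -4/3

Stokes: integral_partial_R omega = integral_R d omega with d omega = (∂Q/∂x - ∂P/∂y) dx ∧ dy.
  ∂Q/∂x = y - 2
  ∂P/∂y = 1
  integrand = ∂Q/∂x - ∂P/∂y = y - 3.
Integrating over R: integral_0^1 integral_0^{1-x} (y - 3) dy dx = -4/3.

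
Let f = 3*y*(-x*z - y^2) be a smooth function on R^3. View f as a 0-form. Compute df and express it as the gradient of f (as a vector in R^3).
df = (-3*y*z) dx + (-3*x*z - 9*y^2) dy + (-3*x*y) dz; grad f = (-3*y*z, -3*x*z - 9*y^2, -3*x*y)

For a 0-form f, d f = (∂f/∂x) dx + (∂f/∂y) dy + (∂f/∂z) dz. The components of the vector representation are exactly the entries of grad f in Cartesian coordinates:
  ∂f/∂x = -3*y*z
  ∂f/∂y = -3*x*z - 9*y^2
  ∂f/∂z = -3*x*y.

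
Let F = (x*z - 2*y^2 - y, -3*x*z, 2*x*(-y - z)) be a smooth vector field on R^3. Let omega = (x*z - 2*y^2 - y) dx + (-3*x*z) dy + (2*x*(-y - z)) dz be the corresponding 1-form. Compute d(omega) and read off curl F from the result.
d(omega) = (x) dy ∧ dz + (x + 2*y + 2*z) dz ∧ dx + (4*y - 3*z + 1) dx ∧ dy; curl F = (x, x + 2*y + 2*z, 4*y - 3*z + 1)

d omega = sum_{i<j} (∂f_j/∂x_i - ∂f_i/∂x_j) dx_i ∧ dx_j. Under the identification (dy ∧ dz, dz ∧ dx, dx ∧ dy) ↔ (e_x, e_y, e_z), the coefficients are exactly the components of curl F. Compute:
  ∂R/∂y - ∂Q/∂z = (-2*x) - (-3*x) = x
  ∂P/∂z - ∂R/∂x = (x) - (-2*y - 2*z) = x + 2*y + 2*z
  ∂Q/∂x - ∂P/∂y = (-3*z) - (-4*y - 1) = 4*y - 3*z + 1.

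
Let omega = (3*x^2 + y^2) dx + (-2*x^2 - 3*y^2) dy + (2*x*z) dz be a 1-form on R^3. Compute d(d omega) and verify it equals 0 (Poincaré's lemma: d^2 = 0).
d(d omega) = 0

Step 1: d omega = sum_{i<j} (∂f_j/∂x_i - ∂f_i/∂x_j) dx_i ∧ dx_j:
  coeff of dx ∧ dy: -4*x - 2*y
  coeff of dx ∧ dz: 2*z
  coeff of dy ∧ dz: 0
Step 2: Apply d again to each 2-form coefficient. The only possible 3-form in R^3 is dx ∧ dy ∧ dz, with coefficient
  ∂(coeff of dy∧dz)/∂x - ∂(coeff of dx∧dz)/∂y + ∂(coeff of dx∧dy)/∂z
  = ∂/∂x (0) - ∂/∂y (2*z) + ∂/∂z (-4*x - 2*y).
Each of these terms simplifies to sums of mixed partials that cancel in pairs. The result is 0 (by equality of mixed partials for smooth functions — Schwarz / Clairaut).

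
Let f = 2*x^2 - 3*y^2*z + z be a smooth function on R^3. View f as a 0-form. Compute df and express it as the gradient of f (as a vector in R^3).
df = (4*x) dx + (-6*y*z) dy + (1 - 3*y^2) dz; grad f = (4*x, -6*y*z, 1 - 3*y^2)

For a 0-form f, d f = (∂f/∂x) dx + (∂f/∂y) dy + (∂f/∂z) dz. The components of the vector representation are exactly the entries of grad f in Cartesian coordinates:
  ∂f/∂x = 4*x
  ∂f/∂y = -6*y*z
  ∂f/∂z = 1 - 3*y^2.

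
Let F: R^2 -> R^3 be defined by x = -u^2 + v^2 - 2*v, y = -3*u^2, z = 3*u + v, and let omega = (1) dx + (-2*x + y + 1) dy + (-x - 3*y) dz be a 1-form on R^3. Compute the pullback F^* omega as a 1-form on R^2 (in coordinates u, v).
F^* omega = (6*u^3 + 30*u^2 + 12*u*v^2 - 24*u*v - 8*u - 3*v^2 + 6*v) du + (10*u^2 - v^2 + 4*v - 2) dv

Using F^*(f dg) = (f ∘ F) d(g ∘ F), substitute each coordinate x_i by F_i(u, v) in f_i, and replace dx_i by d F_i = (∂F_i/∂u) du + (∂F_i/∂v) dv.
  For the x component: f_1(F) = 1; d F_1 = (-2*u) du + (2*v - 2) dv
  For the y component: f_2(F) = -u^2 - 2*v^2 + 4*v + 1; d F_2 = (-6*u) du + (0) dv
  For the z component: f_3(F) = 10*u^2 - v^2 + 2*v; d F_3 = (3) du + (1) dv
Combining and collecting du, dv coefficients:
  coeff of du: 6*u^3 + 30*u^2 + 12*u*v^2 - 24*u*v - 8*u - 3*v^2 + 6*v
  coeff of dv: 10*u^2 - v^2 + 4*v - 2
F^* omega = (6*u^3 + 30*u^2 + 12*u*v^2 - 24*u*v - 8*u - 3*v^2 + 6*v) du + (10*u^2 - v^2 + 4*v - 2) dv.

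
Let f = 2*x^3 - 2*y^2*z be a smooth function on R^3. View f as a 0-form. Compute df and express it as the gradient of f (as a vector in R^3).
df = (6*x^2) dx + (-4*y*z) dy + (-2*y^2) dz; grad f = (6*x^2, -4*y*z, -2*y^2)

For a 0-form f, d f = (∂f/∂x) dx + (∂f/∂y) dy + (∂f/∂z) dz. The components of the vector representation are exactly the entries of grad f in Cartesian coordinates:
  ∂f/∂x = 6*x^2
  ∂f/∂y = -4*y*z
  ∂f/∂z = -2*y^2.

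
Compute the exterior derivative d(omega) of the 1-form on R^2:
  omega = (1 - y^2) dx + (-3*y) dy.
d(omega) = (2*y) dx ∧ dy

For a 1-form omega = sum_i f_i dx_i, the exterior derivative is
  d(omega) = sum_{i < j} (∂f_j/∂x_i - ∂f_i/∂x_j) dx_i ∧ dx_j.
  coefficient of dx ∧ dy: ∂f_2/∂x - ∂f_1/∂y = ∂(-3*y)/∂x - ∂(1 - y^2)/∂y = 2*y
Assembling: d(omega) = (2*y) dx ∧ dy.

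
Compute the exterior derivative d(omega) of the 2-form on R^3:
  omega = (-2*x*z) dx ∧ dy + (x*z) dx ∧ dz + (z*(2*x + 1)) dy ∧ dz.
d(omega) = (-2*x + 2*z) dx ∧ dy ∧ dz

For a 2-form omega = sum_{i<j} g_{ij} dx_i ∧ dx_j, the exterior derivative is
  d(omega) = sum_{i<j} d(g_{ij}) ∧ dx_i ∧ dx_j = sum_{i<j, k} (∂g_{ij}/∂x_k) dx_k ∧ dx_i ∧ dx_j.
Expand each term, using dx_k ∧ dx_i ∧ dx_j = sgn(permutation) dx_{(a)} ∧ dx_{(b)} ∧ dx_{(c)} with (a < b < c) sorted:
  d(-2*x*z) includes (∂/∂z)(-2*x*z) dz = (-2*x) dz, which multiplied by dx ∧ dy gives (-2*x) dx ∧ dy ∧ dz
  d(z*(2*x + 1)) includes (∂/∂x)(z*(2*x + 1)) dx = (2*z) dx, which multiplied by dy ∧ dz gives (2*z) dx ∧ dy ∧ dz
Collecting like 3-forms: d(omega) = (-2*x + 2*z) dx ∧ dy ∧ dz.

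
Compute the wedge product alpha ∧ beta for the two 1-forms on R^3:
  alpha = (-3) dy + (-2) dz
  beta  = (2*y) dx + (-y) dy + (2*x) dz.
alpha ∧ beta = (6*y) dx ∧ dy + (-6*x - 2*y) dy ∧ dz + (4*y) dx ∧ dz

Distribute the wedge, using dx_i ∧ dx_j = -dx_j ∧ dx_i and dx_i ∧ dx_i = 0. For each pair (i, j) with i < j, the coefficient of dx_i ∧ dx_j in alpha ∧ beta is (alpha_i * beta_j - alpha_j * beta_i). Collecting: alpha ∧ beta = (6*y) dx ∧ dy + (-6*x - 2*y) dy ∧ dz + (4*y) dx ∧ dz.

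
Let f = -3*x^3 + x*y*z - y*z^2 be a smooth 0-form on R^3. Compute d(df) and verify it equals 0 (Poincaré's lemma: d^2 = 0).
d(df) = 0

Step 1: df = sum_i (∂f/∂x_i) dx_i = (-9*x^2 + y*z) dx + (z*(x - z)) dy + (y*(x - 2*z)) dz.
Step 2: Apply d again. Using the 1-form formula, the coefficient of dx ∧ dy in d(df) is ∂^2 f/∂x ∂y - ∂^2 f/∂y ∂x = (z) - (z) = 0 (equality of mixed partials for smooth f).
Similarly for dx ∧ dz and dy ∧ dz — all coefficients vanish. So d(df) = 0.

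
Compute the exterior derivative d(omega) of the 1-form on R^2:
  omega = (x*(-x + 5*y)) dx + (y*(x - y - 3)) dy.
d(omega) = (-5*x + y) dx ∧ dy

For a 1-form omega = sum_i f_i dx_i, the exterior derivative is
  d(omega) = sum_{i < j} (∂f_j/∂x_i - ∂f_i/∂x_j) dx_i ∧ dx_j.
  coefficient of dx ∧ dy: ∂f_2/∂x - ∂f_1/∂y = ∂(y*(x - y - 3))/∂x - ∂(x*(-x + 5*y))/∂y = -5*x + y
Assembling: d(omega) = (-5*x + y) dx ∧ dy.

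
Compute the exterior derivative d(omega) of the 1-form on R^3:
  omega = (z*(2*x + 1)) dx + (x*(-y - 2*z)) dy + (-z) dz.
d(omega) = (-y - 2*z) dx ∧ dy + (-2*x - 1) dx ∧ dz + (2*x) dy ∧ dz

For a 1-form omega = sum_i f_i dx_i, the exterior derivative is
  d(omega) = sum_{i < j} (∂f_j/∂x_i - ∂f_i/∂x_j) dx_i ∧ dx_j.
  coefficient of dx ∧ dy: ∂f_2/∂x - ∂f_1/∂y = ∂(x*(-y - 2*z))/∂x - ∂(z*(2*x + 1))/∂y = -y - 2*z
  coefficient of dx ∧ dz: ∂f_3/∂x - ∂f_1/∂z = ∂(-z)/∂x - ∂(z*(2*x + 1))/∂z = -2*x - 1
  coefficient of dy ∧ dz: ∂f_3/∂y - ∂f_2/∂z = ∂(-z)/∂y - ∂(x*(-y - 2*z))/∂z = 2*x
Assembling: d(omega) = (-y - 2*z) dx ∧ dy + (-2*x - 1) dx ∧ dz + (2*x) dy ∧ dz.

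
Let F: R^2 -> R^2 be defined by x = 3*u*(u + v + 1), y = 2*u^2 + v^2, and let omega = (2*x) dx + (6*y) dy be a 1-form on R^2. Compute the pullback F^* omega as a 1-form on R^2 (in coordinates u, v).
F^* omega = (6*u*(14*u^2 + 9*u*v + 9*u + 7*v^2 + 6*v + 3)) du + (18*u^3 + 42*u^2*v + 18*u^2 + 12*v^3) dv

Using F^*(f dg) = (f ∘ F) d(g ∘ F), substitute each coordinate x_i by F_i(u, v) in f_i, and replace dx_i by d F_i = (∂F_i/∂u) du + (∂F_i/∂v) dv.
  For the x component: f_1(F) = 6*u*(u + v + 1); d F_1 = (6*u + 3*v + 3) du + (3*u) dv
  For the y component: f_2(F) = 12*u^2 + 6*v^2; d F_2 = (4*u) du + (2*v) dv
Combining and collecting du, dv coefficients:
  coeff of du: 6*u*(14*u^2 + 9*u*v + 9*u + 7*v^2 + 6*v + 3)
  coeff of dv: 18*u^3 + 42*u^2*v + 18*u^2 + 12*v^3
F^* omega = (6*u*(14*u^2 + 9*u*v + 9*u + 7*v^2 + 6*v + 3)) du + (18*u^3 + 42*u^2*v + 18*u^2 + 12*v^3) dv.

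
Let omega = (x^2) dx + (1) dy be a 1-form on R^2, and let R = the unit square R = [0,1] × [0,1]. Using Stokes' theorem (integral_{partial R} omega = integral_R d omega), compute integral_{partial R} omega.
integral_(partial R) omega = 0

Stokes: integral_partial_R omega = integral_R d omega with d omega = (∂Q/∂x - ∂P/∂y) dx ∧ dy.
  ∂Q/∂x = 0
  ∂P/∂y = 0
  integrand = ∂Q/∂x - ∂P/∂y = 0.
Integrating over R: integral_0^1 integral_0^1 (0) dx dy = 0.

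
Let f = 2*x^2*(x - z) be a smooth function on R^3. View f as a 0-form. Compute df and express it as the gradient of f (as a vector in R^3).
df = (2*x*(3*x - 2*z)) dx + (0) dy + (-2*x^2) dz; grad f = (2*x*(3*x - 2*z), 0, -2*x^2)

For a 0-form f, d f = (∂f/∂x) dx + (∂f/∂y) dy + (∂f/∂z) dz. The components of the vector representation are exactly the entries of grad f in Cartesian coordinates:
  ∂f/∂x = 2*x*(3*x - 2*z)
  ∂f/∂y = 0
  ∂f/∂z = -2*x^2.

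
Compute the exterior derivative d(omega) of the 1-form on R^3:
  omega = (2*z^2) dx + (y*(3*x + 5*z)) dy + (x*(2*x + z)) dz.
d(omega) = (3*y) dx ∧ dy + (4*x - 3*z) dx ∧ dz + (-5*y) dy ∧ dz

For a 1-form omega = sum_i f_i dx_i, the exterior derivative is
  d(omega) = sum_{i < j} (∂f_j/∂x_i - ∂f_i/∂x_j) dx_i ∧ dx_j.
  coefficient of dx ∧ dy: ∂f_2/∂x - ∂f_1/∂y = ∂(y*(3*x + 5*z))/∂x - ∂(2*z^2)/∂y = 3*y
  coefficient of dx ∧ dz: ∂f_3/∂x - ∂f_1/∂z = ∂(x*(2*x + z))/∂x - ∂(2*z^2)/∂z = 4*x - 3*z
  coefficient of dy ∧ dz: ∂f_3/∂y - ∂f_2/∂z = ∂(x*(2*x + z))/∂y - ∂(y*(3*x + 5*z))/∂z = -5*y
Assembling: d(omega) = (3*y) dx ∧ dy + (4*x - 3*z) dx ∧ dz + (-5*y) dy ∧ dz.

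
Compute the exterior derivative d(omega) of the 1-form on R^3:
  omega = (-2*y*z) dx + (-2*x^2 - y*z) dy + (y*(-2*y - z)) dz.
d(omega) = (-4*x + 2*z) dx ∧ dy + (2*y) dx ∧ dz + (-3*y - z) dy ∧ dz

For a 1-form omega = sum_i f_i dx_i, the exterior derivative is
  d(omega) = sum_{i < j} (∂f_j/∂x_i - ∂f_i/∂x_j) dx_i ∧ dx_j.
  coefficient of dx ∧ dy: ∂f_2/∂x - ∂f_1/∂y = ∂(-2*x^2 - y*z)/∂x - ∂(-2*y*z)/∂y = -4*x + 2*z
  coefficient of dx ∧ dz: ∂f_3/∂x - ∂f_1/∂z = ∂(y*(-2*y - z))/∂x - ∂(-2*y*z)/∂z = 2*y
  coefficient of dy ∧ dz: ∂f_3/∂y - ∂f_2/∂z = ∂(y*(-2*y - z))/∂y - ∂(-2*x^2 - y*z)/∂z = -3*y - z
Assembling: d(omega) = (-4*x + 2*z) dx ∧ dy + (2*y) dx ∧ dz + (-3*y - z) dy ∧ dz.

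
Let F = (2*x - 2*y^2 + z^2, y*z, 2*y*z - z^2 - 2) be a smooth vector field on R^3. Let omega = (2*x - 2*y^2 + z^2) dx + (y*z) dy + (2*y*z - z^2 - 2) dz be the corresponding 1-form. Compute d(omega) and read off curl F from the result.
d(omega) = (-y + 2*z) dy ∧ dz + (2*z) dz ∧ dx + (4*y) dx ∧ dy; curl F = (-y + 2*z, 2*z, 4*y)

d omega = sum_{i<j} (∂f_j/∂x_i - ∂f_i/∂x_j) dx_i ∧ dx_j. Under the identification (dy ∧ dz, dz ∧ dx, dx ∧ dy) ↔ (e_x, e_y, e_z), the coefficients are exactly the components of curl F. Compute:
  ∂R/∂y - ∂Q/∂z = (2*z) - (y) = -y + 2*z
  ∂P/∂z - ∂R/∂x = (2*z) - (0) = 2*z
  ∂Q/∂x - ∂P/∂y = (0) - (-4*y) = 4*y.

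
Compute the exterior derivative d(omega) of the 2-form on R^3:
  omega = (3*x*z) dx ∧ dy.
d(omega) = (3*x) dx ∧ dy ∧ dz

For a 2-form omega = sum_{i<j} g_{ij} dx_i ∧ dx_j, the exterior derivative is
  d(omega) = sum_{i<j} d(g_{ij}) ∧ dx_i ∧ dx_j = sum_{i<j, k} (∂g_{ij}/∂x_k) dx_k ∧ dx_i ∧ dx_j.
Expand each term, using dx_k ∧ dx_i ∧ dx_j = sgn(permutation) dx_{(a)} ∧ dx_{(b)} ∧ dx_{(c)} with (a < b < c) sorted:
  d(3*x*z) includes (∂/∂z)(3*x*z) dz = (3*x) dz, which multiplied by dx ∧ dy gives (3*x) dx ∧ dy ∧ dz
Collecting like 3-forms: d(omega) = (3*x) dx ∧ dy ∧ dz.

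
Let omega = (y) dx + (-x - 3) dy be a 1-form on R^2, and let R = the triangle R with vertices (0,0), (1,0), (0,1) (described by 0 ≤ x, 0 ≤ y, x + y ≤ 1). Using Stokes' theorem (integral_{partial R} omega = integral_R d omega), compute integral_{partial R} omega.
integral_(partial R) omega = -1

Stokes: integral_partial_R omega = integral_R d omega with d omega = (∂Q/∂x - ∂P/∂y) dx ∧ dy.
  ∂Q/∂x = -1
  ∂P/∂y = 1
  integrand = ∂Q/∂x - ∂P/∂y = -2.
Integrating over R: integral_0^1 integral_0^{1-x} (-2) dy dx = -1.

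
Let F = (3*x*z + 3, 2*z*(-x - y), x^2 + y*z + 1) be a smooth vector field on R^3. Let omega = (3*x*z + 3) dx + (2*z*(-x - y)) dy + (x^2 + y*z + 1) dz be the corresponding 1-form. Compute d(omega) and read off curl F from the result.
d(omega) = (2*x + 2*y + z) dy ∧ dz + (x) dz ∧ dx + (-2*z) dx ∧ dy; curl F = (2*x + 2*y + z, x, -2*z)

d omega = sum_{i<j} (∂f_j/∂x_i - ∂f_i/∂x_j) dx_i ∧ dx_j. Under the identification (dy ∧ dz, dz ∧ dx, dx ∧ dy) ↔ (e_x, e_y, e_z), the coefficients are exactly the components of curl F. Compute:
  ∂R/∂y - ∂Q/∂z = (z) - (-2*x - 2*y) = 2*x + 2*y + z
  ∂P/∂z - ∂R/∂x = (3*x) - (2*x) = x
  ∂Q/∂x - ∂P/∂y = (-2*z) - (0) = -2*z.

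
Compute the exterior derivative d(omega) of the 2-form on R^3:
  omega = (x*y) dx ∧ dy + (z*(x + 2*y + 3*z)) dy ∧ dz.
d(omega) = (z) dx ∧ dy ∧ dz

For a 2-form omega = sum_{i<j} g_{ij} dx_i ∧ dx_j, the exterior derivative is
  d(omega) = sum_{i<j} d(g_{ij}) ∧ dx_i ∧ dx_j = sum_{i<j, k} (∂g_{ij}/∂x_k) dx_k ∧ dx_i ∧ dx_j.
Expand each term, using dx_k ∧ dx_i ∧ dx_j = sgn(permutation) dx_{(a)} ∧ dx_{(b)} ∧ dx_{(c)} with (a < b < c) sorted:
  d(z*(x + 2*y + 3*z)) includes (∂/∂x)(z*(x + 2*y + 3*z)) dx = (z) dx, which multiplied by dy ∧ dz gives (z) dx ∧ dy ∧ dz
Collecting like 3-forms: d(omega) = (z) dx ∧ dy ∧ dz.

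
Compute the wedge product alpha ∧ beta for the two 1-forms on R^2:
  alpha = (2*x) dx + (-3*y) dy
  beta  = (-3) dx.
alpha ∧ beta = (-9*y) dx ∧ dy

Distribute the wedge, using dx_i ∧ dx_j = -dx_j ∧ dx_i and dx_i ∧ dx_i = 0. For each pair (i, j) with i < j, the coefficient of dx_i ∧ dx_j in alpha ∧ beta is (alpha_i * beta_j - alpha_j * beta_i). Collecting: alpha ∧ beta = (-9*y) dx ∧ dy.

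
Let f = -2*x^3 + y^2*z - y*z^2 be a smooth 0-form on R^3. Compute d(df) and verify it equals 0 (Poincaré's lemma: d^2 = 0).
d(df) = 0

Step 1: df = sum_i (∂f/∂x_i) dx_i = (-6*x^2) dx + (z*(2*y - z)) dy + (y*(y - 2*z)) dz.
Step 2: Apply d again. Using the 1-form formula, the coefficient of dx ∧ dy in d(df) is ∂^2 f/∂x ∂y - ∂^2 f/∂y ∂x = (0) - (0) = 0 (equality of mixed partials for smooth f).
Similarly for dx ∧ dz and dy ∧ dz — all coefficients vanish. So d(df) = 0.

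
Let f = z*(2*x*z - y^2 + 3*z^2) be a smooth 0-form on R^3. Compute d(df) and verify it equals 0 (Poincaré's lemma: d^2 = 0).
d(df) = 0

Step 1: df = sum_i (∂f/∂x_i) dx_i = (2*z^2) dx + (-2*y*z) dy + (4*x*z - y^2 + 9*z^2) dz.
Step 2: Apply d again. Using the 1-form formula, the coefficient of dx ∧ dy in d(df) is ∂^2 f/∂x ∂y - ∂^2 f/∂y ∂x = (0) - (0) = 0 (equality of mixed partials for smooth f).
Similarly for dx ∧ dz and dy ∧ dz — all coefficients vanish. So d(df) = 0.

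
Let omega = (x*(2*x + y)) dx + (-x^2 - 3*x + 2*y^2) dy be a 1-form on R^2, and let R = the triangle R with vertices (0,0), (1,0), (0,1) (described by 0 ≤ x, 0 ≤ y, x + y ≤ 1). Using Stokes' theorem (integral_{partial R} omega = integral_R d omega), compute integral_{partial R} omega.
integral_(partial R) omega = -2

Stokes: integral_partial_R omega = integral_R d omega with d omega = (∂Q/∂x - ∂P/∂y) dx ∧ dy.
  ∂Q/∂x = -2*x - 3
  ∂P/∂y = x
  integrand = ∂Q/∂x - ∂P/∂y = -3*x - 3.
Integrating over R: integral_0^1 integral_0^{1-x} (-3*x - 3) dy dx = -2.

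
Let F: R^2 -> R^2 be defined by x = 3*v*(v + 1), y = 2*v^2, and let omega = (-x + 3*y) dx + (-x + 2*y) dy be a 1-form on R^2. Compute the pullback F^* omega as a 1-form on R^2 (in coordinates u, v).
F^* omega = (v*(22*v^2 - 21*v - 9)) dv

Using F^*(f dg) = (f ∘ F) d(g ∘ F), substitute each coordinate x_i by F_i(u, v) in f_i, and replace dx_i by d F_i = (∂F_i/∂u) du + (∂F_i/∂v) dv.
  For the x component: f_1(F) = 3*v*(v - 1); d F_1 = (0) du + (6*v + 3) dv
  For the y component: f_2(F) = v*(v - 3); d F_2 = (0) du + (4*v) dv
Combining and collecting du, dv coefficients:
  coeff of du: 0
  coeff of dv: v*(22*v^2 - 21*v - 9)
F^* omega = (v*(22*v^2 - 21*v - 9)) dv.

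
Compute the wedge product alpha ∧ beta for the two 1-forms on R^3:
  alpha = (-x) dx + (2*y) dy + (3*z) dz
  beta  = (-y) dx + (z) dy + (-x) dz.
alpha ∧ beta = (-x*z + 2*y^2) dx ∧ dy + (x^2 + 3*y*z) dx ∧ dz + (-2*x*y - 3*z^2) dy ∧ dz

Distribute the wedge, using dx_i ∧ dx_j = -dx_j ∧ dx_i and dx_i ∧ dx_i = 0. For each pair (i, j) with i < j, the coefficient of dx_i ∧ dx_j in alpha ∧ beta is (alpha_i * beta_j - alpha_j * beta_i). Collecting: alpha ∧ beta = (-x*z + 2*y^2) dx ∧ dy + (x^2 + 3*y*z) dx ∧ dz + (-2*x*y - 3*z^2) dy ∧ dz.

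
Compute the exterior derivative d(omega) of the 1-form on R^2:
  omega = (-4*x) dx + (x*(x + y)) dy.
d(omega) = (2*x + y) dx ∧ dy

For a 1-form omega = sum_i f_i dx_i, the exterior derivative is
  d(omega) = sum_{i < j} (∂f_j/∂x_i - ∂f_i/∂x_j) dx_i ∧ dx_j.
  coefficient of dx ∧ dy: ∂f_2/∂x - ∂f_1/∂y = ∂(x*(x + y))/∂x - ∂(-4*x)/∂y = 2*x + y
Assembling: d(omega) = (2*x + y) dx ∧ dy.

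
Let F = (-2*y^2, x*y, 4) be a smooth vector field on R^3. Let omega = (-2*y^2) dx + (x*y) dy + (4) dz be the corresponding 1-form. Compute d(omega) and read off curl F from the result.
d(omega) = (0) dy ∧ dz + (0) dz ∧ dx + (5*y) dx ∧ dy; curl F = (0, 0, 5*y)

d omega = sum_{i<j} (∂f_j/∂x_i - ∂f_i/∂x_j) dx_i ∧ dx_j. Under the identification (dy ∧ dz, dz ∧ dx, dx ∧ dy) ↔ (e_x, e_y, e_z), the coefficients are exactly the components of curl F. Compute:
  ∂R/∂y - ∂Q/∂z = (0) - (0) = 0
  ∂P/∂z - ∂R/∂x = (0) - (0) = 0
  ∂Q/∂x - ∂P/∂y = (y) - (-4*y) = 5*y.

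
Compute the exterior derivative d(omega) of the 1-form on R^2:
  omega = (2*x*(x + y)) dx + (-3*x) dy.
d(omega) = (-2*x - 3) dx ∧ dy

For a 1-form omega = sum_i f_i dx_i, the exterior derivative is
  d(omega) = sum_{i < j} (∂f_j/∂x_i - ∂f_i/∂x_j) dx_i ∧ dx_j.
  coefficient of dx ∧ dy: ∂f_2/∂x - ∂f_1/∂y = ∂(-3*x)/∂x - ∂(2*x*(x + y))/∂y = -2*x - 3
Assembling: d(omega) = (-2*x - 3) dx ∧ dy.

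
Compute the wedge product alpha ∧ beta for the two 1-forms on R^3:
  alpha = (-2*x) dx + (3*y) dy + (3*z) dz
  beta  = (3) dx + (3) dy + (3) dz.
alpha ∧ beta = (-6*x - 9*y) dx ∧ dy + (-6*x - 9*z) dx ∧ dz + (9*y - 9*z) dy ∧ dz

Distribute the wedge, using dx_i ∧ dx_j = -dx_j ∧ dx_i and dx_i ∧ dx_i = 0. For each pair (i, j) with i < j, the coefficient of dx_i ∧ dx_j in alpha ∧ beta is (alpha_i * beta_j - alpha_j * beta_i). Collecting: alpha ∧ beta = (-6*x - 9*y) dx ∧ dy + (-6*x - 9*z) dx ∧ dz + (9*y - 9*z) dy ∧ dz.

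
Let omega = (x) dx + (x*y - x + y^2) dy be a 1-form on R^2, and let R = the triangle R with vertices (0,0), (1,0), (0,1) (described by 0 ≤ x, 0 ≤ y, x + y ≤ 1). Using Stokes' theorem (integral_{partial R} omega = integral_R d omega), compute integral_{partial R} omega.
integral_(partial R) omega = -1/3

Stokes: integral_partial_R omega = integral_R d omega with d omega = (∂Q/∂x - ∂P/∂y) dx ∧ dy.
  ∂Q/∂x = y - 1
  ∂P/∂y = 0
  integrand = ∂Q/∂x - ∂P/∂y = y - 1.
Integrating over R: integral_0^1 integral_0^{1-x} (y - 1) dy dx = -1/3.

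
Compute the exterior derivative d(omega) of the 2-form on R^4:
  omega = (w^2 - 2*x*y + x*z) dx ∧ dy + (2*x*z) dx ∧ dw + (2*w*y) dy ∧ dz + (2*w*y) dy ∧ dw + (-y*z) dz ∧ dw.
d(omega) = (x) dx ∧ dy ∧ dz + (2*w) dx ∧ dy ∧ dw + (-2*x) dx ∧ dz ∧ dw + (2*y - z) dy ∧ dz ∧ dw

For a 2-form omega = sum_{i<j} g_{ij} dx_i ∧ dx_j, the exterior derivative is
  d(omega) = sum_{i<j} d(g_{ij}) ∧ dx_i ∧ dx_j = sum_{i<j, k} (∂g_{ij}/∂x_k) dx_k ∧ dx_i ∧ dx_j.
Expand each term, using dx_k ∧ dx_i ∧ dx_j = sgn(permutation) dx_{(a)} ∧ dx_{(b)} ∧ dx_{(c)} with (a < b < c) sorted:
  d(w^2 - 2*x*y + x*z) includes (∂/∂z)(w^2 - 2*x*y + x*z) dz = (x) dz, which multiplied by dx ∧ dy gives (x) dx ∧ dy ∧ dz
  d(w^2 - 2*x*y + x*z) includes (∂/∂w)(w^2 - 2*x*y + x*z) dw = (2*w) dw, which multiplied by dx ∧ dy gives (2*w) dx ∧ dy ∧ dw
  d(2*x*z) includes (∂/∂z)(2*x*z) dz = (2*x) dz, which multiplied by dx ∧ dw gives (-2*x) dx ∧ dz ∧ dw
  d(2*w*y) includes (∂/∂w)(2*w*y) dw = (2*y) dw, which multiplied by dy ∧ dz gives (2*y) dy ∧ dz ∧ dw
  d(-y*z) includes (∂/∂y)(-y*z) dy = (-z) dy, which multiplied by dz ∧ dw gives (-z) dy ∧ dz ∧ dw
Collecting like 3-forms: d(omega) = (x) dx ∧ dy ∧ dz + (2*w) dx ∧ dy ∧ dw + (-2*x) dx ∧ dz ∧ dw + (2*y - z) dy ∧ dz ∧ dw.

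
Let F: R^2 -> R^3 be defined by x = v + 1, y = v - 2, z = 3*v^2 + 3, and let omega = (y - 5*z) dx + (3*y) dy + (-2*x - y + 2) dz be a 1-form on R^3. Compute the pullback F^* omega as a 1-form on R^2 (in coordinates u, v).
F^* omega = (-33*v^2 + 16*v - 23) dv

Using F^*(f dg) = (f ∘ F) d(g ∘ F), substitute each coordinate x_i by F_i(u, v) in f_i, and replace dx_i by d F_i = (∂F_i/∂u) du + (∂F_i/∂v) dv.
  For the x component: f_1(F) = -15*v^2 + v - 17; d F_1 = (0) du + (1) dv
  For the y component: f_2(F) = 3*v - 6; d F_2 = (0) du + (1) dv
  For the z component: f_3(F) = 2 - 3*v; d F_3 = (0) du + (6*v) dv
Combining and collecting du, dv coefficients:
  coeff of du: 0
  coeff of dv: -33*v^2 + 16*v - 23
F^* omega = (-33*v^2 + 16*v - 23) dv.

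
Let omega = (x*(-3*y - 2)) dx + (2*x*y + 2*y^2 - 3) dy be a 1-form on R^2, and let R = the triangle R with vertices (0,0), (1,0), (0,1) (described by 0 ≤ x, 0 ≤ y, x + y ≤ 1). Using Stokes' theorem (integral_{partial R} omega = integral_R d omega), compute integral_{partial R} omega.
integral_(partial R) omega = 5/6

Stokes: integral_partial_R omega = integral_R d omega with d omega = (∂Q/∂x - ∂P/∂y) dx ∧ dy.
  ∂Q/∂x = 2*y
  ∂P/∂y = -3*x
  integrand = ∂Q/∂x - ∂P/∂y = 3*x + 2*y.
Integrating over R: integral_0^1 integral_0^{1-x} (3*x + 2*y) dy dx = 5/6.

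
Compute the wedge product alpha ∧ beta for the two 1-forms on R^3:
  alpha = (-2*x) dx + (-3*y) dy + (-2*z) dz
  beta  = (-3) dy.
alpha ∧ beta = (6*x) dx ∧ dy + (-6*z) dy ∧ dz

Distribute the wedge, using dx_i ∧ dx_j = -dx_j ∧ dx_i and dx_i ∧ dx_i = 0. For each pair (i, j) with i < j, the coefficient of dx_i ∧ dx_j in alpha ∧ beta is (alpha_i * beta_j - alpha_j * beta_i). Collecting: alpha ∧ beta = (6*x) dx ∧ dy + (-6*z) dy ∧ dz.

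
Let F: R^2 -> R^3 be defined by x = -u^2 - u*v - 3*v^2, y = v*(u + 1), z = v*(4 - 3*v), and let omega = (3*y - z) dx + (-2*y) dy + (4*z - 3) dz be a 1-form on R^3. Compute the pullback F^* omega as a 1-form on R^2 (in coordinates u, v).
F^* omega = (v*(-6*u^2 - 11*u*v + 2*u - 3*v^2 - v)) du + (-5*u^2*v - 21*u*v^2 - 3*u*v + 54*v^3 - 138*v^2 + 80*v - 12) dv

Using F^*(f dg) = (f ∘ F) d(g ∘ F), substitute each coordinate x_i by F_i(u, v) in f_i, and replace dx_i by d F_i = (∂F_i/∂u) du + (∂F_i/∂v) dv.
  For the x component: f_1(F) = v*(3*u + 3*v - 1); d F_1 = (-2*u - v) du + (-u - 6*v) dv
  For the y component: f_2(F) = 2*v*(-u - 1); d F_2 = (v) du + (u + 1) dv
  For the z component: f_3(F) = -12*v^2 + 16*v - 3; d F_3 = (0) du + (4 - 6*v) dv
Combining and collecting du, dv coefficients:
  coeff of du: v*(-6*u^2 - 11*u*v + 2*u - 3*v^2 - v)
  coeff of dv: -5*u^2*v - 21*u*v^2 - 3*u*v + 54*v^3 - 138*v^2 + 80*v - 12
F^* omega = (v*(-6*u^2 - 11*u*v + 2*u - 3*v^2 - v)) du + (-5*u^2*v - 21*u*v^2 - 3*u*v + 54*v^3 - 138*v^2 + 80*v - 12) dv.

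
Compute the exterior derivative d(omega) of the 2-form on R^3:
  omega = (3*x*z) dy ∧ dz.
d(omega) = (3*z) dx ∧ dy ∧ dz

For a 2-form omega = sum_{i<j} g_{ij} dx_i ∧ dx_j, the exterior derivative is
  d(omega) = sum_{i<j} d(g_{ij}) ∧ dx_i ∧ dx_j = sum_{i<j, k} (∂g_{ij}/∂x_k) dx_k ∧ dx_i ∧ dx_j.
Expand each term, using dx_k ∧ dx_i ∧ dx_j = sgn(permutation) dx_{(a)} ∧ dx_{(b)} ∧ dx_{(c)} with (a < b < c) sorted:
  d(3*x*z) includes (∂/∂x)(3*x*z) dx = (3*z) dx, which multiplied by dy ∧ dz gives (3*z) dx ∧ dy ∧ dz
Collecting like 3-forms: d(omega) = (3*z) dx ∧ dy ∧ dz.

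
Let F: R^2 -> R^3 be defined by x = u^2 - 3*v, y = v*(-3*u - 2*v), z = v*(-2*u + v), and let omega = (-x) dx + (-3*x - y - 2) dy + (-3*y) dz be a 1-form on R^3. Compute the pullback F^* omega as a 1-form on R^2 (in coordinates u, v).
F^* omega = (-2*u^3 + 9*u^2*v - 27*u*v^2 + 6*u*v - 18*v^3 - 27*v^2 + 6*v) du + (9*u^3 - 15*u^2*v + 3*u^2 - 12*u*v^2 - 27*u*v + 6*u + 4*v^3 - 36*v^2 - v) dv

Using F^*(f dg) = (f ∘ F) d(g ∘ F), substitute each coordinate x_i by F_i(u, v) in f_i, and replace dx_i by d F_i = (∂F_i/∂u) du + (∂F_i/∂v) dv.
  For the x component: f_1(F) = -u^2 + 3*v; d F_1 = (2*u) du + (-3) dv
  For the y component: f_2(F) = -3*u^2 + 3*u*v + 2*v^2 + 9*v - 2; d F_2 = (-3*v) du + (-3*u - 4*v) dv
  For the z component: f_3(F) = 3*v*(3*u + 2*v); d F_3 = (-2*v) du + (-2*u + 2*v) dv
Combining and collecting du, dv coefficients:
  coeff of du: -2*u^3 + 9*u^2*v - 27*u*v^2 + 6*u*v - 18*v^3 - 27*v^2 + 6*v
  coeff of dv: 9*u^3 - 15*u^2*v + 3*u^2 - 12*u*v^2 - 27*u*v + 6*u + 4*v^3 - 36*v^2 - v
F^* omega = (-2*u^3 + 9*u^2*v - 27*u*v^2 + 6*u*v - 18*v^3 - 27*v^2 + 6*v) du + (9*u^3 - 15*u^2*v + 3*u^2 - 12*u*v^2 - 27*u*v + 6*u + 4*v^3 - 36*v^2 - v) dv.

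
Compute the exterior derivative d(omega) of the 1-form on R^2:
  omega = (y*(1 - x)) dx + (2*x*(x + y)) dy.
d(omega) = (5*x + 2*y - 1) dx ∧ dy

For a 1-form omega = sum_i f_i dx_i, the exterior derivative is
  d(omega) = sum_{i < j} (∂f_j/∂x_i - ∂f_i/∂x_j) dx_i ∧ dx_j.
  coefficient of dx ∧ dy: ∂f_2/∂x - ∂f_1/∂y = ∂(2*x*(x + y))/∂x - ∂(y*(1 - x))/∂y = 5*x + 2*y - 1
Assembling: d(omega) = (5*x + 2*y - 1) dx ∧ dy.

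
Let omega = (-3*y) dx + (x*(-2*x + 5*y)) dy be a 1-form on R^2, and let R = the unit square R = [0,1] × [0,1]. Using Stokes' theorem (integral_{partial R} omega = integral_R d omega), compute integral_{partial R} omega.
integral_(partial R) omega = 7/2

Stokes: integral_partial_R omega = integral_R d omega with d omega = (∂Q/∂x - ∂P/∂y) dx ∧ dy.
  ∂Q/∂x = -4*x + 5*y
  ∂P/∂y = -3
  integrand = ∂Q/∂x - ∂P/∂y = -4*x + 5*y + 3.
Integrating over R: integral_0^1 integral_0^1 (-4*x + 5*y + 3) dx dy = 7/2.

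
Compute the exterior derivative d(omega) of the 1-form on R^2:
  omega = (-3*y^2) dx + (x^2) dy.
d(omega) = (2*x + 6*y) dx ∧ dy

For a 1-form omega = sum_i f_i dx_i, the exterior derivative is
  d(omega) = sum_{i < j} (∂f_j/∂x_i - ∂f_i/∂x_j) dx_i ∧ dx_j.
  coefficient of dx ∧ dy: ∂f_2/∂x - ∂f_1/∂y = ∂(x^2)/∂x - ∂(-3*y^2)/∂y = 2*x + 6*y
Assembling: d(omega) = (2*x + 6*y) dx ∧ dy.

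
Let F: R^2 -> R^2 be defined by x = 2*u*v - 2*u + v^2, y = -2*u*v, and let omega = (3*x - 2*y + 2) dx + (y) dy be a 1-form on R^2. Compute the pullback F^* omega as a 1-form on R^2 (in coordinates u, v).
F^* omega = (24*u*v^2 - 32*u*v + 12*u + 6*v^3 - 6*v^2 + 4*v - 4) du + (24*u^2*v - 12*u^2 + 26*u*v^2 - 12*u*v + 4*u + 6*v^3 + 4*v) dv

Using F^*(f dg) = (f ∘ F) d(g ∘ F), substitute each coordinate x_i by F_i(u, v) in f_i, and replace dx_i by d F_i = (∂F_i/∂u) du + (∂F_i/∂v) dv.
  For the x component: f_1(F) = 10*u*v - 6*u + 3*v^2 + 2; d F_1 = (2*v - 2) du + (2*u + 2*v) dv
  For the y component: f_2(F) = -2*u*v; d F_2 = (-2*v) du + (-2*u) dv
Combining and collecting du, dv coefficients:
  coeff of du: 24*u*v^2 - 32*u*v + 12*u + 6*v^3 - 6*v^2 + 4*v - 4
  coeff of dv: 24*u^2*v - 12*u^2 + 26*u*v^2 - 12*u*v + 4*u + 6*v^3 + 4*v
F^* omega = (24*u*v^2 - 32*u*v + 12*u + 6*v^3 - 6*v^2 + 4*v - 4) du + (24*u^2*v - 12*u^2 + 26*u*v^2 - 12*u*v + 4*u + 6*v^3 + 4*v) dv.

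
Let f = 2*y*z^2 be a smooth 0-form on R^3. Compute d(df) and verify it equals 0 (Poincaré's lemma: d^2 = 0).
d(df) = 0

Step 1: df = sum_i (∂f/∂x_i) dx_i = (0) dx + (2*z^2) dy + (4*y*z) dz.
Step 2: Apply d again. Using the 1-form formula, the coefficient of dx ∧ dy in d(df) is ∂^2 f/∂x ∂y - ∂^2 f/∂y ∂x = (0) - (0) = 0 (equality of mixed partials for smooth f).
Similarly for dx ∧ dz and dy ∧ dz — all coefficients vanish. So d(df) = 0.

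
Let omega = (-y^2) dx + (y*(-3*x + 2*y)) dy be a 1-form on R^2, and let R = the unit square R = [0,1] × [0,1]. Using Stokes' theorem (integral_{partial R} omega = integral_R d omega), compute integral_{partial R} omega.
integral_(partial R) omega = -1/2

Stokes: integral_partial_R omega = integral_R d omega with d omega = (∂Q/∂x - ∂P/∂y) dx ∧ dy.
  ∂Q/∂x = -3*y
  ∂P/∂y = -2*y
  integrand = ∂Q/∂x - ∂P/∂y = -y.
Integrating over R: integral_0^1 integral_0^1 (-y) dx dy = -1/2.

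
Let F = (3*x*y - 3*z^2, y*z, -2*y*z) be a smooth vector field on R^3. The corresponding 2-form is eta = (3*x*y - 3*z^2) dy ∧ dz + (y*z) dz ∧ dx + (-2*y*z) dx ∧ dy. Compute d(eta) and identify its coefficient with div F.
d(eta) = (y + z) dx ∧ dy ∧ dz; div F = y + z

For a 2-form in R^3 of the form above, applying d gives a 3-form with coefficient ∂P/∂x + ∂Q/∂y + ∂R/∂z:
  ∂P/∂x = 3*y
  ∂Q/∂y = z
  ∂R/∂z = -2*y
Sum = y + z, which is exactly div F.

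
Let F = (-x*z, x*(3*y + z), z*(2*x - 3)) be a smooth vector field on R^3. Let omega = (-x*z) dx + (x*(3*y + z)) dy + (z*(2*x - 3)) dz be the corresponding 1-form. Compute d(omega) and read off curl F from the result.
d(omega) = (-x) dy ∧ dz + (-x - 2*z) dz ∧ dx + (3*y + z) dx ∧ dy; curl F = (-x, -x - 2*z, 3*y + z)

d omega = sum_{i<j} (∂f_j/∂x_i - ∂f_i/∂x_j) dx_i ∧ dx_j. Under the identification (dy ∧ dz, dz ∧ dx, dx ∧ dy) ↔ (e_x, e_y, e_z), the coefficients are exactly the components of curl F. Compute:
  ∂R/∂y - ∂Q/∂z = (0) - (x) = -x
  ∂P/∂z - ∂R/∂x = (-x) - (2*z) = -x - 2*z
  ∂Q/∂x - ∂P/∂y = (3*y + z) - (0) = 3*y + z.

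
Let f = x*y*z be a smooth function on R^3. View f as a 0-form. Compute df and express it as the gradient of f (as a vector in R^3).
df = (y*z) dx + (x*z) dy + (x*y) dz; grad f = (y*z, x*z, x*y)

For a 0-form f, d f = (∂f/∂x) dx + (∂f/∂y) dy + (∂f/∂z) dz. The components of the vector representation are exactly the entries of grad f in Cartesian coordinates:
  ∂f/∂x = y*z
  ∂f/∂y = x*z
  ∂f/∂z = x*y.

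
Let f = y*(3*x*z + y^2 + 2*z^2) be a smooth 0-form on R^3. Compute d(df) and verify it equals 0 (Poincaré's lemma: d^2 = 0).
d(df) = 0

Step 1: df = sum_i (∂f/∂x_i) dx_i = (3*y*z) dx + (3*x*z + 3*y^2 + 2*z^2) dy + (y*(3*x + 4*z)) dz.
Step 2: Apply d again. Using the 1-form formula, the coefficient of dx ∧ dy in d(df) is ∂^2 f/∂x ∂y - ∂^2 f/∂y ∂x = (3*z) - (3*z) = 0 (equality of mixed partials for smooth f).
Similarly for dx ∧ dz and dy ∧ dz — all coefficients vanish. So d(df) = 0.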